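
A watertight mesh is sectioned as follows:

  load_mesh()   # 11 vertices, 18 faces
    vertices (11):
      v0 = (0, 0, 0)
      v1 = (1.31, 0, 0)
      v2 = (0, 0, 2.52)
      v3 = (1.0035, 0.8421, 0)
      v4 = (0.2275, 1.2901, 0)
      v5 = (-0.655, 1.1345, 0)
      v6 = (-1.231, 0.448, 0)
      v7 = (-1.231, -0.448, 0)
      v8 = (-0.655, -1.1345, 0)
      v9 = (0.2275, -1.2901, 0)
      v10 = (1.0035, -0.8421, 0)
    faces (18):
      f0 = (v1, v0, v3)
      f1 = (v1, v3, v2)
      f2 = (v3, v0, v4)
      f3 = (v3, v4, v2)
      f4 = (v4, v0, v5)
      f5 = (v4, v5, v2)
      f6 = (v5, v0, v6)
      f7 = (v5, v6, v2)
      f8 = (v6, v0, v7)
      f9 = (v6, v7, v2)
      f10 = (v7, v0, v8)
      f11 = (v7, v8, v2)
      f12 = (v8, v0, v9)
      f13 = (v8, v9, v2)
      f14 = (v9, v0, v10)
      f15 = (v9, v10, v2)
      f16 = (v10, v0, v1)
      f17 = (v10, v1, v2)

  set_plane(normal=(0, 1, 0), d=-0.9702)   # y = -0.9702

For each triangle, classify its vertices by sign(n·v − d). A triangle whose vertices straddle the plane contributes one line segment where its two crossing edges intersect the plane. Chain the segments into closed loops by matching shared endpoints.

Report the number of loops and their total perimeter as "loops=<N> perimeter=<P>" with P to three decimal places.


loops=1 perimeter=3.657

Straddling triangles (6 of 18):
  (v7,v0,v8) [++-] → (-0.560142, -0.9702, 0)–(-0.792854, -0.9702, 0)  len=0.2327
  (v7,v8,v2) [+-+] → (-0.792854, -0.9702, 0)–(-0.560142, -0.9702, 0.36495)  len=0.4328
  (v8,v0,v9) [-+-] → (-0.560142, -0.9702, 0)–(0.171088, -0.9702, 0)  len=0.7312
  (v8,v9,v2) [--+] → (0.171088, -0.9702, 0.624872)–(-0.560142, -0.9702, 0.36495)  len=0.7761
  (v9,v0,v10) [-++] → (0.171088, -0.9702, 0)–(0.781613, -0.9702, 0)  len=0.6105
  (v9,v10,v2) [-++] → (0.781613, -0.9702, 0)–(0.171088, -0.9702, 0.624872)  len=0.8736

Chained into 1 loop(s):
  loop 1: 6 segments, perimeter = 3.6570
Total perimeter = 3.657


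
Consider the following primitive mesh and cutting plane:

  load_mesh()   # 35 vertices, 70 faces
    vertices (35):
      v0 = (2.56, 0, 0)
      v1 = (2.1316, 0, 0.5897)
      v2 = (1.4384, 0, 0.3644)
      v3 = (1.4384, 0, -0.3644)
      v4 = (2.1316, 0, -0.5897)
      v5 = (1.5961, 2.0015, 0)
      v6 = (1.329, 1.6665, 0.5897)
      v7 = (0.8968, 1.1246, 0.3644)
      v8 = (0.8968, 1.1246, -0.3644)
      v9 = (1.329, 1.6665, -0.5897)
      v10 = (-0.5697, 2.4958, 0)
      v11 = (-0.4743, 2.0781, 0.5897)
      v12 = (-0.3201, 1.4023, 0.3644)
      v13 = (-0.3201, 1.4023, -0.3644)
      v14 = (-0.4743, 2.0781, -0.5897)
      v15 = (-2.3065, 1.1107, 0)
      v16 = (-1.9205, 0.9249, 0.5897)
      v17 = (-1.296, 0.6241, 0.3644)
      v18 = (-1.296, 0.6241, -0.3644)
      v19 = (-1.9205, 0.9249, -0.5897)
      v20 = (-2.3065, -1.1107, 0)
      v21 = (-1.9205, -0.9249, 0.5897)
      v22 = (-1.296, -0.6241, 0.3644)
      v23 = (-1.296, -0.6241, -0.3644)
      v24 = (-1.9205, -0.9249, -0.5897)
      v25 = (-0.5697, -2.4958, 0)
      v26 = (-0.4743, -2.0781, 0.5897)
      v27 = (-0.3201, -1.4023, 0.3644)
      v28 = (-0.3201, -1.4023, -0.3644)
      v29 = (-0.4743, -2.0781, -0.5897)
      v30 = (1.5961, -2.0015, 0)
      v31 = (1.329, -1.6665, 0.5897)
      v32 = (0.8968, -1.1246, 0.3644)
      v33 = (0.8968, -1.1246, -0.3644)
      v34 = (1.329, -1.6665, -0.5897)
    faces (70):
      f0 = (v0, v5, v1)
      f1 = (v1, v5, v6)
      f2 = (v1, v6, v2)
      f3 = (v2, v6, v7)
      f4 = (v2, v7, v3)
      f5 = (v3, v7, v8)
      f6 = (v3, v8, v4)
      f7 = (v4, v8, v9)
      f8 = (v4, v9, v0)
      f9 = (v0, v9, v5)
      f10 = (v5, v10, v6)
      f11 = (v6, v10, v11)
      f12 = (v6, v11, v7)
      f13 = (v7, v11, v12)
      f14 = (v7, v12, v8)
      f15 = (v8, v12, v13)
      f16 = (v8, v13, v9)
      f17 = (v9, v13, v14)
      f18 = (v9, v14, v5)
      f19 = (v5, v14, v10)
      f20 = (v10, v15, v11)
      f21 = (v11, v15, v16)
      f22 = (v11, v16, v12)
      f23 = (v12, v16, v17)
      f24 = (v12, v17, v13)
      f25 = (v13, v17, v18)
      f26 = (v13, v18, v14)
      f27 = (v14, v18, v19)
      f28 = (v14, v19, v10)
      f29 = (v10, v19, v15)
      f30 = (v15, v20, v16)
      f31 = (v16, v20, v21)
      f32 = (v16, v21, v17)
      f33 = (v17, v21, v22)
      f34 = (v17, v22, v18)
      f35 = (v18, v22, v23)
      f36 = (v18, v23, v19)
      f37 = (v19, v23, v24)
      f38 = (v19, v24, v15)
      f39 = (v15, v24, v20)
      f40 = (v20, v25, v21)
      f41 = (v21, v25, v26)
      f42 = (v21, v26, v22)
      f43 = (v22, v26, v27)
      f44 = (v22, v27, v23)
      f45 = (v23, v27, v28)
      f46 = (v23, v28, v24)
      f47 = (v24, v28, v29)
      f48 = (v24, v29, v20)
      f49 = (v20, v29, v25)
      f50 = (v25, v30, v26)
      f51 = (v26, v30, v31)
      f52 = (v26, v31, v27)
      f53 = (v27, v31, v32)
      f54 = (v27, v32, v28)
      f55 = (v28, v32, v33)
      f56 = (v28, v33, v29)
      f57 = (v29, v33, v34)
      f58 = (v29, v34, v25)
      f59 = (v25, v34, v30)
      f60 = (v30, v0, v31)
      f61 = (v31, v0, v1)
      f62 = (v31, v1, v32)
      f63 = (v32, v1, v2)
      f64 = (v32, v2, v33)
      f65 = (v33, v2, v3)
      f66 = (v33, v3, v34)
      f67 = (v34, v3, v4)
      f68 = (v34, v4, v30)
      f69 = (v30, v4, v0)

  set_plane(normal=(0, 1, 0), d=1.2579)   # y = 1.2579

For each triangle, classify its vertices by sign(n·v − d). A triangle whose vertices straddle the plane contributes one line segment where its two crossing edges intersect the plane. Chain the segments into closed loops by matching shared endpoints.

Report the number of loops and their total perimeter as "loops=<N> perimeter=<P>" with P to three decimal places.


loops=2 perimeter=9.163

Straddling triangles (22 of 70):
  (v0,v5,v1) [-+-] → (1.95421, 1.2579, 0)–(1.79505, 1.2579, 0.219086)  len=0.2708
  (v1,v5,v6) [-++] → (1.79505, 1.2579, 0.219086)–(1.52579, 1.2579, 0.5897)  len=0.4581
  (v1,v6,v2) [-+-] → (1.52579, 1.2579, 0.5897)–(1.35582, 1.2579, 0.53446)  len=0.1787
  (v2,v6,v7) [-+-] → (1.35582, 1.2579, 0.53446)–(1.00312, 1.2579, 0.419821)  len=0.3709
  (v4,v8,v9) [--+] → (1.00312, 1.2579, -0.419821)–(1.52579, 1.2579, -0.5897)  len=0.5496
  (v4,v9,v0) [-+-] → (1.52579, 1.2579, -0.5897)–(1.63082, 1.2579, -0.445115)  len=0.1787
  (v0,v9,v5) [-++] → (1.63082, 1.2579, -0.445115)–(1.95421, 1.2579, 0)  len=0.5502
  (v6,v11,v7) [++-] → (0.705119, 1.2579, 0.395897)–(1.00312, 1.2579, 0.419821)  len=0.2990
  (v7,v11,v12) [-++] → (0.705119, 1.2579, 0.395897)–(0.31267, 1.2579, 0.3644)  len=0.3937
  (v7,v12,v8) [-+-] → (0.31267, 1.2579, 0.3644)–(0.31267, 1.2579, -0.0145655)  len=0.3790
  (v8,v12,v13) [-++] → (0.31267, 1.2579, -0.0145655)–(0.31267, 1.2579, -0.3644)  len=0.3498
  (v8,v13,v9) [-++] → (0.31267, 1.2579, -0.3644)–(1.00312, 1.2579, -0.419821)  len=0.6927
  (v10,v15,v11) [+-+] → (-2.12192, 1.2579, 0)–(-2.02771, 1.2579, 0.089729)  len=0.1301
  (v11,v15,v16) [+--] → (-2.02771, 1.2579, 0.089729)–(-1.50289, 1.2579, 0.5897)  len=0.7248
  (v11,v16,v12) [+-+] → (-1.50289, 1.2579, 0.5897)–(-0.804176, 1.2579, 0.432547)  len=0.7162
  (v12,v16,v17) [+--] → (-0.804176, 1.2579, 0.432547)–(-0.501185, 1.2579, 0.3644)  len=0.3106
  (v12,v17,v13) [+-+] → (-0.501185, 1.2579, 0.3644)–(-0.501185, 1.2579, -0.229166)  len=0.5936
  (v13,v17,v18) [+--] → (-0.501185, 1.2579, -0.229166)–(-0.501185, 1.2579, -0.3644)  len=0.1352
  (v13,v18,v14) [+-+] → (-0.501185, 1.2579, -0.3644)–(-0.93782, 1.2579, -0.462608)  len=0.4475
  (v14,v18,v19) [+--] → (-0.93782, 1.2579, -0.462608)–(-1.50289, 1.2579, -0.5897)  len=0.5792
  (v14,v19,v10) [+-+] → (-1.50289, 1.2579, -0.5897)–(-1.63416, 1.2579, -0.464695)  len=0.1813
  (v10,v19,v15) [+--] → (-1.63416, 1.2579, -0.464695)–(-2.12192, 1.2579, 0)  len=0.6737

Chained into 2 loop(s):
  loop 1: 12 segments, perimeter = 4.6711
  loop 2: 10 segments, perimeter = 4.4922
Total perimeter = 9.163


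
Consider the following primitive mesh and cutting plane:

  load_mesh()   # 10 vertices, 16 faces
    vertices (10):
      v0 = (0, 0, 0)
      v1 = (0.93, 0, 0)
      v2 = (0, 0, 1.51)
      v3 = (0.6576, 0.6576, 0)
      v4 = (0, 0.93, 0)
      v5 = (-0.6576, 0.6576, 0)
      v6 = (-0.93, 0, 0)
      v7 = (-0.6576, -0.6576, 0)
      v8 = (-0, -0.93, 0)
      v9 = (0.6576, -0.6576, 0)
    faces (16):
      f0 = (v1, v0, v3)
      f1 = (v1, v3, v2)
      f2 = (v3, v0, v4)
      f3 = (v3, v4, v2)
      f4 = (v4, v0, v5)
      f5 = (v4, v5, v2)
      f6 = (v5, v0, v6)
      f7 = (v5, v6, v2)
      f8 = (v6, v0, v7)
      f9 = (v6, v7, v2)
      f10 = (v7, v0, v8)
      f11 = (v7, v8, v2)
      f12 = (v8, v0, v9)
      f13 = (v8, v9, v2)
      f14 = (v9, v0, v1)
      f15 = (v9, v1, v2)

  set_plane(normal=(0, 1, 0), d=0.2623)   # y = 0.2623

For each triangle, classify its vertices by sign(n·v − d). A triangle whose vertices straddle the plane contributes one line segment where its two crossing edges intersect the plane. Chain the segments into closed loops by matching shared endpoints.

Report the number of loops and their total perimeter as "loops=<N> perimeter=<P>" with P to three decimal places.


loops=1 perimeter=4.407

Straddling triangles (8 of 16):
  (v1,v0,v3) [--+] → (0.2623, 0.2623, 0)–(0.821347, 0.2623, 0)  len=0.5590
  (v1,v3,v2) [-+-] → (0.821347, 0.2623, 0)–(0.2623, 0.2623, 0.907699)  len=1.0660
  (v3,v0,v4) [+-+] → (0.2623, 0.2623, 0)–(0, 0.2623, 0)  len=0.2623
  (v3,v4,v2) [++-] → (0, 0.2623, 1.08412)–(0.2623, 0.2623, 0.907699)  len=0.3161
  (v4,v0,v5) [+-+] → (0, 0.2623, 0)–(-0.2623, 0.2623, 0)  len=0.2623
  (v4,v5,v2) [++-] → (-0.2623, 0.2623, 0.907699)–(0, 0.2623, 1.08412)  len=0.3161
  (v5,v0,v6) [+--] → (-0.2623, 0.2623, 0)–(-0.821347, 0.2623, 0)  len=0.5590
  (v5,v6,v2) [+--] → (-0.821347, 0.2623, 0)–(-0.2623, 0.2623, 0.907699)  len=1.0660

Chained into 1 loop(s):
  loop 1: 8 segments, perimeter = 4.4070
Total perimeter = 4.407


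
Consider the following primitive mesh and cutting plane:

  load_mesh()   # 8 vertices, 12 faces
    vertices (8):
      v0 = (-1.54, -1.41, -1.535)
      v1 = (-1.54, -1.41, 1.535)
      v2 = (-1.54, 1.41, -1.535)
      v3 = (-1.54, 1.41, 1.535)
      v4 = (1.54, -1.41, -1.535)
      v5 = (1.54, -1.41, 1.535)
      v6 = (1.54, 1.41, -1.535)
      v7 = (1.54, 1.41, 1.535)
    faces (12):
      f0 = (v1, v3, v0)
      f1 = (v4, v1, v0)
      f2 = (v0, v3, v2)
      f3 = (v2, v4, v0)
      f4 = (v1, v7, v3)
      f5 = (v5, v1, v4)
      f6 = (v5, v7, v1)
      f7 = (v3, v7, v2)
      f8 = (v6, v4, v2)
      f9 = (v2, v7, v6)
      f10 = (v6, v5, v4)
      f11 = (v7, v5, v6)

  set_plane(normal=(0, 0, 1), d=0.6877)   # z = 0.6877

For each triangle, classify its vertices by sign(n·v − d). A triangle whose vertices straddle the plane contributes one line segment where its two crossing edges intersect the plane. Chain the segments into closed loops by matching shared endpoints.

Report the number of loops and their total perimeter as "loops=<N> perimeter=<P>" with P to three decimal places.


loops=1 perimeter=11.800

Straddling triangles (8 of 12):
  (v1,v3,v0) [++-] → (-1.54, 0.631698, 0.6877)–(-1.54, -1.41, 0.6877)  len=2.0417
  (v4,v1,v0) [-+-] → (-0.68994, -1.41, 0.6877)–(-1.54, -1.41, 0.6877)  len=0.8501
  (v0,v3,v2) [-+-] → (-1.54, 0.631698, 0.6877)–(-1.54, 1.41, 0.6877)  len=0.7783
  (v5,v1,v4) [++-] → (-0.68994, -1.41, 0.6877)–(1.54, -1.41, 0.6877)  len=2.2299
  (v3,v7,v2) [++-] → (0.68994, 1.41, 0.6877)–(-1.54, 1.41, 0.6877)  len=2.2299
  (v2,v7,v6) [-+-] → (0.68994, 1.41, 0.6877)–(1.54, 1.41, 0.6877)  len=0.8501
  (v6,v5,v4) [-+-] → (1.54, -0.631698, 0.6877)–(1.54, -1.41, 0.6877)  len=0.7783
  (v7,v5,v6) [++-] → (1.54, -0.631698, 0.6877)–(1.54, 1.41, 0.6877)  len=2.0417

Chained into 1 loop(s):
  loop 1: 8 segments, perimeter = 11.8000
Total perimeter = 11.800


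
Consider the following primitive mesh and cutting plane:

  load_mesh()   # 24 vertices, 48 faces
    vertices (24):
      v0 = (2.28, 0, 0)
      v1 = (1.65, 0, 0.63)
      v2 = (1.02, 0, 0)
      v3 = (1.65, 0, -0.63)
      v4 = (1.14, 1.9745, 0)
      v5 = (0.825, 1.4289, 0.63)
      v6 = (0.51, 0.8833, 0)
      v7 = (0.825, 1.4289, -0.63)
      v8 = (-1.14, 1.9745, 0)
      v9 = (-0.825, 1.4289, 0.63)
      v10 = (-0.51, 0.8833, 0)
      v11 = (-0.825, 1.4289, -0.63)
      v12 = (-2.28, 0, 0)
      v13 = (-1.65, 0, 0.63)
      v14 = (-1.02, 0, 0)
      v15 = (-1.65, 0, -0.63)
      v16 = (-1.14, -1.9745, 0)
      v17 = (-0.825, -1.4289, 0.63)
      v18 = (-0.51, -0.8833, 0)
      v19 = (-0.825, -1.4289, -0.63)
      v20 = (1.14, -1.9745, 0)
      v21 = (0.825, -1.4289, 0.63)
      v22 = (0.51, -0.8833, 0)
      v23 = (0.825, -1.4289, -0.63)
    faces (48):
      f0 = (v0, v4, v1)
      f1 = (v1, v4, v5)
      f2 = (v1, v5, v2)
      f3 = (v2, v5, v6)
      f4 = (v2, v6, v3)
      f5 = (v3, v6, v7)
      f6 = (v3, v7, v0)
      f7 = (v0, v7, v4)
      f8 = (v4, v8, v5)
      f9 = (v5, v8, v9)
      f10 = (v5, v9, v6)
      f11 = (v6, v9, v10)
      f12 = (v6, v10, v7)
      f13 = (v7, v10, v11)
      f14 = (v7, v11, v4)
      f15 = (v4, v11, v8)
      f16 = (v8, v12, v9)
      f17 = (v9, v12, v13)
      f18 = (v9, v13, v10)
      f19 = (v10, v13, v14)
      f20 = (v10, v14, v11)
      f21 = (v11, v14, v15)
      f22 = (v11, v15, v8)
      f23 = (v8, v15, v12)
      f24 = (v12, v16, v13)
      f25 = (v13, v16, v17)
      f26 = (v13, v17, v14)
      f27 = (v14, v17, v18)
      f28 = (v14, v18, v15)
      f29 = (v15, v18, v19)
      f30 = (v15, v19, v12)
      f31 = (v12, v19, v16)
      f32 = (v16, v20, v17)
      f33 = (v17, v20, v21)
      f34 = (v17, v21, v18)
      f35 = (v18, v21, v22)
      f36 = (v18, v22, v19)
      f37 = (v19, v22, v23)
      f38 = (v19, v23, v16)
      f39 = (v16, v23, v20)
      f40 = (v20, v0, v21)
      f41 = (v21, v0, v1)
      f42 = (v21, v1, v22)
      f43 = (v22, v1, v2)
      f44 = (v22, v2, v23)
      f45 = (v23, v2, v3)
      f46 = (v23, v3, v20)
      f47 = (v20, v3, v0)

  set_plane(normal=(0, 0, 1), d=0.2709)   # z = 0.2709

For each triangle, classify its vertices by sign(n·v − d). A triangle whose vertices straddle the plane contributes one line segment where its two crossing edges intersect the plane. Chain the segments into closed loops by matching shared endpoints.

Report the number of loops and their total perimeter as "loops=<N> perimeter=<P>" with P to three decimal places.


Straddling triangles (24 of 48):
  (v0,v4,v1) [--+] → (1.3593, 1.12547, 0.2709)–(2.0091, 0, 0.2709)  len=1.2996
  (v1,v4,v5) [+-+] → (1.3593, 1.12547, 0.2709)–(1.00455, 1.73989, 0.2709)  len=0.7095
  (v1,v5,v2) [++-] → (0.93615, 0.614427, 0.2709)–(1.2909, 0, 0.2709)  len=0.7095
  (v2,v5,v6) [-+-] → (0.93615, 0.614427, 0.2709)–(0.64545, 1.11791, 0.2709)  len=0.5814
  (v4,v8,v5) [--+] → (-0.29505, 1.73989, 0.2709)–(1.00455, 1.73989, 0.2709)  len=1.2996
  (v5,v8,v9) [+-+] → (-0.29505, 1.73989, 0.2709)–(-1.00455, 1.73989, 0.2709)  len=0.7095
  (v5,v9,v6) [++-] → (-0.06405, 1.11791, 0.2709)–(0.64545, 1.11791, 0.2709)  len=0.7095
  (v6,v9,v10) [-+-] → (-0.06405, 1.11791, 0.2709)–(-0.64545, 1.11791, 0.2709)  len=0.5814
  (v8,v12,v9) [--+] → (-1.65435, 0.614427, 0.2709)–(-1.00455, 1.73989, 0.2709)  len=1.2996
  (v9,v12,v13) [+-+] → (-1.65435, 0.614427, 0.2709)–(-2.0091, 0, 0.2709)  len=0.7095
  (v9,v13,v10) [++-] → (-1.0002, 0.503481, 0.2709)–(-0.64545, 1.11791, 0.2709)  len=0.7095
  (v10,v13,v14) [-+-] → (-1.0002, 0.503481, 0.2709)–(-1.2909, 0, 0.2709)  len=0.5814
  (v12,v16,v13) [--+] → (-1.3593, -1.12547, 0.2709)–(-2.0091, 0, 0.2709)  len=1.2996
  (v13,v16,v17) [+-+] → (-1.3593, -1.12547, 0.2709)–(-1.00455, -1.73989, 0.2709)  len=0.7095
  (v13,v17,v14) [++-] → (-0.93615, -0.614427, 0.2709)–(-1.2909, 0, 0.2709)  len=0.7095
  (v14,v17,v18) [-+-] → (-0.93615, -0.614427, 0.2709)–(-0.64545, -1.11791, 0.2709)  len=0.5814
  (v16,v20,v17) [--+] → (0.29505, -1.73989, 0.2709)–(-1.00455, -1.73989, 0.2709)  len=1.2996
  (v17,v20,v21) [+-+] → (0.29505, -1.73989, 0.2709)–(1.00455, -1.73989, 0.2709)  len=0.7095
  (v17,v21,v18) [++-] → (0.06405, -1.11791, 0.2709)–(-0.64545, -1.11791, 0.2709)  len=0.7095
  (v18,v21,v22) [-+-] → (0.06405, -1.11791, 0.2709)–(0.64545, -1.11791, 0.2709)  len=0.5814
  (v20,v0,v21) [--+] → (1.65435, -0.614427, 0.2709)–(1.00455, -1.73989, 0.2709)  len=1.2996
  (v21,v0,v1) [+-+] → (1.65435, -0.614427, 0.2709)–(2.0091, 0, 0.2709)  len=0.7095
  (v21,v1,v22) [++-] → (1.0002, -0.503481, 0.2709)–(0.64545, -1.11791, 0.2709)  len=0.7095
  (v22,v1,v2) [-+-] → (1.0002, -0.503481, 0.2709)–(1.2909, 0, 0.2709)  len=0.5814

Chained into 2 loop(s):
  loop 1: 12 segments, perimeter = 12.0545
  loop 2: 12 segments, perimeter = 7.7452
Total perimeter = 19.800

loops=2 perimeter=19.800


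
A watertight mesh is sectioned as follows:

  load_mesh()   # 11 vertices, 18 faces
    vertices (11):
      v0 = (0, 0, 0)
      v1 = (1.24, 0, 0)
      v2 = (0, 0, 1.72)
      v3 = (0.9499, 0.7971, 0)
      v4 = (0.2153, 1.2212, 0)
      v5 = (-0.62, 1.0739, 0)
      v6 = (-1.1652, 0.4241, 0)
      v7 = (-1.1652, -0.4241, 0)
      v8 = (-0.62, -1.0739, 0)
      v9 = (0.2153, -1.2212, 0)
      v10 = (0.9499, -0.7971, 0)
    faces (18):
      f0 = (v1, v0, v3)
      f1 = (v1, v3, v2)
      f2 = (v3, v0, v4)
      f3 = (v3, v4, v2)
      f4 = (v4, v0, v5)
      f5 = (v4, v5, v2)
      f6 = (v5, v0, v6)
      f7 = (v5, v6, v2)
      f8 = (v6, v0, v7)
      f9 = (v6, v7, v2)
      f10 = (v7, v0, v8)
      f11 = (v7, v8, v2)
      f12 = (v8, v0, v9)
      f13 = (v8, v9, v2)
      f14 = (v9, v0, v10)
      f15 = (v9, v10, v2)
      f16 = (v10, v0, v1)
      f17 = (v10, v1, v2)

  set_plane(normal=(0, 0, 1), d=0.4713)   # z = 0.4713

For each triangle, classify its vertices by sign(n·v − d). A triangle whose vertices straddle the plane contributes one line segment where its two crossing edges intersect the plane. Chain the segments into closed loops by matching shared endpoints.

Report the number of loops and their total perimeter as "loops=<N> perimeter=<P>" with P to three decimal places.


loops=1 perimeter=5.542

Straddling triangles (9 of 18):
  (v1,v3,v2) [--+] → (0.689616, 0.578685, 0.4713)–(0.900226, 0, 0.4713)  len=0.6158
  (v3,v4,v2) [--+] → (0.156305, 0.886577, 0.4713)–(0.689616, 0.578685, 0.4713)  len=0.6158
  (v4,v5,v2) [--+] → (-0.450113, 0.779639, 0.4713)–(0.156305, 0.886577, 0.4713)  len=0.6158
  (v5,v6,v2) [--+] → (-0.845922, 0.307892, 0.4713)–(-0.450113, 0.779639, 0.4713)  len=0.6158
  (v6,v7,v2) [--+] → (-0.845922, -0.307892, 0.4713)–(-0.845922, 0.307892, 0.4713)  len=0.6158
  (v7,v8,v2) [--+] → (-0.450113, -0.779639, 0.4713)–(-0.845922, -0.307892, 0.4713)  len=0.6158
  (v8,v9,v2) [--+] → (0.156305, -0.886577, 0.4713)–(-0.450113, -0.779639, 0.4713)  len=0.6158
  (v9,v10,v2) [--+] → (0.689616, -0.578685, 0.4713)–(0.156305, -0.886577, 0.4713)  len=0.6158
  (v10,v1,v2) [--+] → (0.900226, 0, 0.4713)–(0.689616, -0.578685, 0.4713)  len=0.6158

Chained into 1 loop(s):
  loop 1: 9 segments, perimeter = 5.5422
Total perimeter = 5.542


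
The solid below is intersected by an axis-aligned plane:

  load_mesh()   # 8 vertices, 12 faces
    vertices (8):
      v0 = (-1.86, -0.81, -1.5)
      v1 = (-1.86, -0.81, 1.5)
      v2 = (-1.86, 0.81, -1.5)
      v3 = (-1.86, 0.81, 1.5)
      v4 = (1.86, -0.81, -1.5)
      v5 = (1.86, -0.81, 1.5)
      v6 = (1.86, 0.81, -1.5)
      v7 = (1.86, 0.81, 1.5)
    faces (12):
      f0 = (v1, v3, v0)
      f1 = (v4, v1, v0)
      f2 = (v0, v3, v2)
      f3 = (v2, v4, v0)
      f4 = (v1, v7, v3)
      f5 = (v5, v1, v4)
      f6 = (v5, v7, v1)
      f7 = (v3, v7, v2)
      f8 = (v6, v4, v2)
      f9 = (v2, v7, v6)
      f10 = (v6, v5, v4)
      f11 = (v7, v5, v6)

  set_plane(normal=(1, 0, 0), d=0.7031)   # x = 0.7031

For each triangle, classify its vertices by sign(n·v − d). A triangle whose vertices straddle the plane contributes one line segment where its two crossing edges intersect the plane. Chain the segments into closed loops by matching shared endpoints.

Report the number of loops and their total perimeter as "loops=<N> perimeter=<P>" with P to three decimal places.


Straddling triangles (8 of 12):
  (v4,v1,v0) [+--] → (0.7031, -0.81, -0.567016)–(0.7031, -0.81, -1.5)  len=0.9330
  (v2,v4,v0) [-+-] → (0.7031, -0.306189, -1.5)–(0.7031, -0.81, -1.5)  len=0.5038
  (v1,v7,v3) [-+-] → (0.7031, 0.306189, 1.5)–(0.7031, 0.81, 1.5)  len=0.5038
  (v5,v1,v4) [+-+] → (0.7031, -0.81, 1.5)–(0.7031, -0.81, -0.567016)  len=2.0670
  (v5,v7,v1) [++-] → (0.7031, 0.306189, 1.5)–(0.7031, -0.81, 1.5)  len=1.1162
  (v3,v7,v2) [-+-] → (0.7031, 0.81, 1.5)–(0.7031, 0.81, 0.567016)  len=0.9330
  (v6,v4,v2) [++-] → (0.7031, -0.306189, -1.5)–(0.7031, 0.81, -1.5)  len=1.1162
  (v2,v7,v6) [-++] → (0.7031, 0.81, 0.567016)–(0.7031, 0.81, -1.5)  len=2.0670

Chained into 1 loop(s):
  loop 1: 8 segments, perimeter = 9.2400
Total perimeter = 9.240

loops=1 perimeter=9.240


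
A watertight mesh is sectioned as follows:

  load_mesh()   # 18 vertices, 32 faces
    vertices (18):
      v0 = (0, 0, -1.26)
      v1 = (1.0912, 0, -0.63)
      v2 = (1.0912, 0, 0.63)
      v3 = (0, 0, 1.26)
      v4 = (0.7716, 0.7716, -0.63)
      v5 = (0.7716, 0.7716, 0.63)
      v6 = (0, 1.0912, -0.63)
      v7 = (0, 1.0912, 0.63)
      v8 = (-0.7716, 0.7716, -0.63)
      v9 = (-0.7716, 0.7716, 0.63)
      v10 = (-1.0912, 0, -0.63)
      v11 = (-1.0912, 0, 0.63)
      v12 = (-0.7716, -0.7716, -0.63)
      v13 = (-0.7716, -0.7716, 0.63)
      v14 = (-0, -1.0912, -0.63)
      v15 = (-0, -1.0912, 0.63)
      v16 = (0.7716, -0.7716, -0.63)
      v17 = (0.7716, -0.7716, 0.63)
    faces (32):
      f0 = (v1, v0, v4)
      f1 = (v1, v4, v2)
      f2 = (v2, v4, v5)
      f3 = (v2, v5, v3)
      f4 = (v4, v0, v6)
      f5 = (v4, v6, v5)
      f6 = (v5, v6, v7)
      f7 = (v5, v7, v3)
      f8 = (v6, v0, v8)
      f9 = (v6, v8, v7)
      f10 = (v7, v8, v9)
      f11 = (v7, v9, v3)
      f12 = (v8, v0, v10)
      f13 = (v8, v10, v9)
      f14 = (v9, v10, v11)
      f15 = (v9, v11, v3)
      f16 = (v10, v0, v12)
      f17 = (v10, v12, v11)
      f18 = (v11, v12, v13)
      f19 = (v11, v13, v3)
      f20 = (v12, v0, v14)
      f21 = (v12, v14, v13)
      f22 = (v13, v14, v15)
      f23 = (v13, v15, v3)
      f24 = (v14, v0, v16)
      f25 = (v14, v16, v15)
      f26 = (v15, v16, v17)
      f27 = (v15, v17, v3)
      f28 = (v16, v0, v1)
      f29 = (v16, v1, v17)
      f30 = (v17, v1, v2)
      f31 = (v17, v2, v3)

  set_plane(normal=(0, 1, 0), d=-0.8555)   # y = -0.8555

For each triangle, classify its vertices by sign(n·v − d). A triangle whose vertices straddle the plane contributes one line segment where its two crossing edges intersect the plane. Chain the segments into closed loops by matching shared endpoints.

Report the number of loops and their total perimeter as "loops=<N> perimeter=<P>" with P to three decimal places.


loops=1 perimeter=4.860

Straddling triangles (8 of 32):
  (v12,v0,v14) [++-] → (0, -0.8555, -0.76608)–(-0.569043, -0.8555, -0.63)  len=0.5851
  (v12,v14,v13) [+-+] → (-0.569043, -0.8555, -0.63)–(-0.569043, -0.8555, 0.29923)  len=0.9292
  (v13,v14,v15) [+--] → (-0.569043, -0.8555, 0.29923)–(-0.569043, -0.8555, 0.63)  len=0.3308
  (v13,v15,v3) [+-+] → (-0.569043, -0.8555, 0.63)–(0, -0.8555, 0.76608)  len=0.5851
  (v14,v0,v16) [-++] → (0, -0.8555, -0.76608)–(0.569043, -0.8555, -0.63)  len=0.5851
  (v14,v16,v15) [-+-] → (0.569043, -0.8555, -0.63)–(0.569043, -0.8555, -0.29923)  len=0.3308
  (v15,v16,v17) [-++] → (0.569043, -0.8555, -0.29923)–(0.569043, -0.8555, 0.63)  len=0.9292
  (v15,v17,v3) [-++] → (0.569043, -0.8555, 0.63)–(0, -0.8555, 0.76608)  len=0.5851

Chained into 1 loop(s):
  loop 1: 8 segments, perimeter = 4.8604
Total perimeter = 4.860


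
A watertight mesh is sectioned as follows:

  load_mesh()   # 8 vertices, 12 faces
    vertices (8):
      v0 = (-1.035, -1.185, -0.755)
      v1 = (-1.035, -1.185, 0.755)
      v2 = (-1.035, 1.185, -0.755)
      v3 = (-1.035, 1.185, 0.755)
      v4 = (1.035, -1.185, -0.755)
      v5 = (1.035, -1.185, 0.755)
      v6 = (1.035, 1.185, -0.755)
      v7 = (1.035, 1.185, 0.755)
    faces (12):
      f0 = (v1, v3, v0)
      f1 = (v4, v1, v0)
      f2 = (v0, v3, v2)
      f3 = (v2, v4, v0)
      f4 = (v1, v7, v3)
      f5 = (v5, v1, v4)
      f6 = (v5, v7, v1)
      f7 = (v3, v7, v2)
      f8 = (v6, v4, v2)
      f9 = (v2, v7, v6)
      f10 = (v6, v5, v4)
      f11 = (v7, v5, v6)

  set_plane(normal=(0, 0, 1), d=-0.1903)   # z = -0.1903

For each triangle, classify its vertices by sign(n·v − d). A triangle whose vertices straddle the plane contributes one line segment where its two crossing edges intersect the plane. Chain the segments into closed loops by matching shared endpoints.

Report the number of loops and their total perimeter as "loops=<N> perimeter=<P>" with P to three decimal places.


Straddling triangles (8 of 12):
  (v1,v3,v0) [++-] → (-1.035, -0.298683, -0.1903)–(-1.035, -1.185, -0.1903)  len=0.8863
  (v4,v1,v0) [-+-] → (0.260875, -1.185, -0.1903)–(-1.035, -1.185, -0.1903)  len=1.2959
  (v0,v3,v2) [-+-] → (-1.035, -0.298683, -0.1903)–(-1.035, 1.185, -0.1903)  len=1.4837
  (v5,v1,v4) [++-] → (0.260875, -1.185, -0.1903)–(1.035, -1.185, -0.1903)  len=0.7741
  (v3,v7,v2) [++-] → (-0.260875, 1.185, -0.1903)–(-1.035, 1.185, -0.1903)  len=0.7741
  (v2,v7,v6) [-+-] → (-0.260875, 1.185, -0.1903)–(1.035, 1.185, -0.1903)  len=1.2959
  (v6,v5,v4) [-+-] → (1.035, 0.298683, -0.1903)–(1.035, -1.185, -0.1903)  len=1.4837
  (v7,v5,v6) [++-] → (1.035, 0.298683, -0.1903)–(1.035, 1.185, -0.1903)  len=0.8863

Chained into 1 loop(s):
  loop 1: 8 segments, perimeter = 8.8800
Total perimeter = 8.880

loops=1 perimeter=8.880


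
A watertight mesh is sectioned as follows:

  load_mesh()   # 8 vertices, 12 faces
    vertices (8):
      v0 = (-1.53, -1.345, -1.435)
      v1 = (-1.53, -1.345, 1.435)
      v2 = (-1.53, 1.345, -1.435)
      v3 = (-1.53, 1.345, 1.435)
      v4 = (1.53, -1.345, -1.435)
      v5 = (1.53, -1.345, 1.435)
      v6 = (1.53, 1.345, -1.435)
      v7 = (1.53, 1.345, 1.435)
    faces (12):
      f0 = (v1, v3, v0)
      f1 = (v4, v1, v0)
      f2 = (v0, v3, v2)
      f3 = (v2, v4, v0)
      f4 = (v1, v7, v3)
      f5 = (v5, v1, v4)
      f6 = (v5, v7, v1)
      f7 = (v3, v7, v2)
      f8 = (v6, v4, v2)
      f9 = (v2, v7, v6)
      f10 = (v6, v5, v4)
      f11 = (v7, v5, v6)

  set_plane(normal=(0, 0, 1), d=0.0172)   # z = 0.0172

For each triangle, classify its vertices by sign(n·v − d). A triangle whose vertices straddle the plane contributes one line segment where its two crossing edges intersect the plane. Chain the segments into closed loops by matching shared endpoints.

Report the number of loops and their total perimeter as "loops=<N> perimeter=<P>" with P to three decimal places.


loops=1 perimeter=11.500

Straddling triangles (8 of 12):
  (v1,v3,v0) [++-] → (-1.53, 0.0161213, 0.0172)–(-1.53, -1.345, 0.0172)  len=1.3611
  (v4,v1,v0) [-+-] → (-0.0183387, -1.345, 0.0172)–(-1.53, -1.345, 0.0172)  len=1.5117
  (v0,v3,v2) [-+-] → (-1.53, 0.0161213, 0.0172)–(-1.53, 1.345, 0.0172)  len=1.3289
  (v5,v1,v4) [++-] → (-0.0183387, -1.345, 0.0172)–(1.53, -1.345, 0.0172)  len=1.5483
  (v3,v7,v2) [++-] → (0.0183387, 1.345, 0.0172)–(-1.53, 1.345, 0.0172)  len=1.5483
  (v2,v7,v6) [-+-] → (0.0183387, 1.345, 0.0172)–(1.53, 1.345, 0.0172)  len=1.5117
  (v6,v5,v4) [-+-] → (1.53, -0.0161213, 0.0172)–(1.53, -1.345, 0.0172)  len=1.3289
  (v7,v5,v6) [++-] → (1.53, -0.0161213, 0.0172)–(1.53, 1.345, 0.0172)  len=1.3611

Chained into 1 loop(s):
  loop 1: 8 segments, perimeter = 11.5000
Total perimeter = 11.500


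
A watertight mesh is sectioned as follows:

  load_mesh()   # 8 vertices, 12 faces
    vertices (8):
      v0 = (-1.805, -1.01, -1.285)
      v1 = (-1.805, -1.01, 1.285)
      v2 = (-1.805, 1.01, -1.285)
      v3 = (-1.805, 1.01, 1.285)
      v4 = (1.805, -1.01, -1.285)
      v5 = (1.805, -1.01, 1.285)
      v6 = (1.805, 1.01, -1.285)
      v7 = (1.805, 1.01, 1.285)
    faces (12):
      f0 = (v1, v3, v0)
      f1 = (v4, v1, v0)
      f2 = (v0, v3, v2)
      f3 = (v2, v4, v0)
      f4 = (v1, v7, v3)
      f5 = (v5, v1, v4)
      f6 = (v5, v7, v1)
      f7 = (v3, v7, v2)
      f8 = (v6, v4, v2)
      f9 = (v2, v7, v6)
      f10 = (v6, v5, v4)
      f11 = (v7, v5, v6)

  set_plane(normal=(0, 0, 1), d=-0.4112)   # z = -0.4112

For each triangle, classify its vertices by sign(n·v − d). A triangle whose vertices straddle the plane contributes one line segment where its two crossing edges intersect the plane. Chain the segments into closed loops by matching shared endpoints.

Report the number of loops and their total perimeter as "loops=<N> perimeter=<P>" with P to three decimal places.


loops=1 perimeter=11.260

Straddling triangles (8 of 12):
  (v1,v3,v0) [++-] → (-1.805, -0.3232, -0.4112)–(-1.805, -1.01, -0.4112)  len=0.6868
  (v4,v1,v0) [-+-] → (0.5776, -1.01, -0.4112)–(-1.805, -1.01, -0.4112)  len=2.3826
  (v0,v3,v2) [-+-] → (-1.805, -0.3232, -0.4112)–(-1.805, 1.01, -0.4112)  len=1.3332
  (v5,v1,v4) [++-] → (0.5776, -1.01, -0.4112)–(1.805, -1.01, -0.4112)  len=1.2274
  (v3,v7,v2) [++-] → (-0.5776, 1.01, -0.4112)–(-1.805, 1.01, -0.4112)  len=1.2274
  (v2,v7,v6) [-+-] → (-0.5776, 1.01, -0.4112)–(1.805, 1.01, -0.4112)  len=2.3826
  (v6,v5,v4) [-+-] → (1.805, 0.3232, -0.4112)–(1.805, -1.01, -0.4112)  len=1.3332
  (v7,v5,v6) [++-] → (1.805, 0.3232, -0.4112)–(1.805, 1.01, -0.4112)  len=0.6868

Chained into 1 loop(s):
  loop 1: 8 segments, perimeter = 11.2600
Total perimeter = 11.260


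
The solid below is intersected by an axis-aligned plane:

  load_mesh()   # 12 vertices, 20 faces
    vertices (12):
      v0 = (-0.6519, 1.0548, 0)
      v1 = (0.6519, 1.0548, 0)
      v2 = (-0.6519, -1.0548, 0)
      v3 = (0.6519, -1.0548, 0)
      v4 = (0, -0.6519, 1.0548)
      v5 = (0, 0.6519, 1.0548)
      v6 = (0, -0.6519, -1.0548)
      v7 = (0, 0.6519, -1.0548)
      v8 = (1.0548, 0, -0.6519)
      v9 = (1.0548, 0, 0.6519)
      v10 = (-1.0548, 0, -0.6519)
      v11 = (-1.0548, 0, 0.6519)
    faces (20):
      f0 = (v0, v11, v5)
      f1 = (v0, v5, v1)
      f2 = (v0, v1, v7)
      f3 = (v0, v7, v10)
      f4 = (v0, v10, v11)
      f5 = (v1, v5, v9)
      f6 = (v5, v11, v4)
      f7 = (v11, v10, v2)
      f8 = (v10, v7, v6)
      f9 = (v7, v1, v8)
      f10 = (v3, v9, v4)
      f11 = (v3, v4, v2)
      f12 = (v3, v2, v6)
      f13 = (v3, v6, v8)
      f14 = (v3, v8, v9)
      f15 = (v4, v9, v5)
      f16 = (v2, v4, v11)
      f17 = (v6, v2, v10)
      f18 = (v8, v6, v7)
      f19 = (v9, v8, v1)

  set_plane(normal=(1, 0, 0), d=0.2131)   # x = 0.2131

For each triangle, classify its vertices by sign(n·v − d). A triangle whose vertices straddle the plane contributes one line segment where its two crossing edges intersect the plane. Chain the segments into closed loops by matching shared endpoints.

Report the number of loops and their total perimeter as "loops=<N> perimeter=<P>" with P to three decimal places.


Straddling triangles (10 of 20):
  (v0,v5,v1) [--+] → (0.2131, 0.783604, 0.709996)–(0.2131, 1.0548, 0)  len=0.7600
  (v0,v1,v7) [-+-] → (0.2131, 1.0548, 0)–(0.2131, 0.783604, -0.709996)  len=0.7600
  (v1,v5,v9) [+-+] → (0.2131, 0.783604, 0.709996)–(0.2131, 0.520197, 0.973403)  len=0.3725
  (v7,v1,v8) [-++] → (0.2131, 0.783604, -0.709996)–(0.2131, 0.520197, -0.973403)  len=0.3725
  (v3,v9,v4) [++-] → (0.2131, -0.520197, 0.973403)–(0.2131, -0.783604, 0.709996)  len=0.3725
  (v3,v4,v2) [+--] → (0.2131, -0.783604, 0.709996)–(0.2131, -1.0548, 0)  len=0.7600
  (v3,v2,v6) [+--] → (0.2131, -1.0548, 0)–(0.2131, -0.783604, -0.709996)  len=0.7600
  (v3,v6,v8) [+-+] → (0.2131, -0.783604, -0.709996)–(0.2131, -0.520197, -0.973403)  len=0.3725
  (v4,v9,v5) [-+-] → (0.2131, -0.520197, 0.973403)–(0.2131, 0.520197, 0.973403)  len=1.0404
  (v8,v6,v7) [+--] → (0.2131, -0.520197, -0.973403)–(0.2131, 0.520197, -0.973403)  len=1.0404

Chained into 1 loop(s):
  loop 1: 10 segments, perimeter = 6.6110
Total perimeter = 6.611

loops=1 perimeter=6.611


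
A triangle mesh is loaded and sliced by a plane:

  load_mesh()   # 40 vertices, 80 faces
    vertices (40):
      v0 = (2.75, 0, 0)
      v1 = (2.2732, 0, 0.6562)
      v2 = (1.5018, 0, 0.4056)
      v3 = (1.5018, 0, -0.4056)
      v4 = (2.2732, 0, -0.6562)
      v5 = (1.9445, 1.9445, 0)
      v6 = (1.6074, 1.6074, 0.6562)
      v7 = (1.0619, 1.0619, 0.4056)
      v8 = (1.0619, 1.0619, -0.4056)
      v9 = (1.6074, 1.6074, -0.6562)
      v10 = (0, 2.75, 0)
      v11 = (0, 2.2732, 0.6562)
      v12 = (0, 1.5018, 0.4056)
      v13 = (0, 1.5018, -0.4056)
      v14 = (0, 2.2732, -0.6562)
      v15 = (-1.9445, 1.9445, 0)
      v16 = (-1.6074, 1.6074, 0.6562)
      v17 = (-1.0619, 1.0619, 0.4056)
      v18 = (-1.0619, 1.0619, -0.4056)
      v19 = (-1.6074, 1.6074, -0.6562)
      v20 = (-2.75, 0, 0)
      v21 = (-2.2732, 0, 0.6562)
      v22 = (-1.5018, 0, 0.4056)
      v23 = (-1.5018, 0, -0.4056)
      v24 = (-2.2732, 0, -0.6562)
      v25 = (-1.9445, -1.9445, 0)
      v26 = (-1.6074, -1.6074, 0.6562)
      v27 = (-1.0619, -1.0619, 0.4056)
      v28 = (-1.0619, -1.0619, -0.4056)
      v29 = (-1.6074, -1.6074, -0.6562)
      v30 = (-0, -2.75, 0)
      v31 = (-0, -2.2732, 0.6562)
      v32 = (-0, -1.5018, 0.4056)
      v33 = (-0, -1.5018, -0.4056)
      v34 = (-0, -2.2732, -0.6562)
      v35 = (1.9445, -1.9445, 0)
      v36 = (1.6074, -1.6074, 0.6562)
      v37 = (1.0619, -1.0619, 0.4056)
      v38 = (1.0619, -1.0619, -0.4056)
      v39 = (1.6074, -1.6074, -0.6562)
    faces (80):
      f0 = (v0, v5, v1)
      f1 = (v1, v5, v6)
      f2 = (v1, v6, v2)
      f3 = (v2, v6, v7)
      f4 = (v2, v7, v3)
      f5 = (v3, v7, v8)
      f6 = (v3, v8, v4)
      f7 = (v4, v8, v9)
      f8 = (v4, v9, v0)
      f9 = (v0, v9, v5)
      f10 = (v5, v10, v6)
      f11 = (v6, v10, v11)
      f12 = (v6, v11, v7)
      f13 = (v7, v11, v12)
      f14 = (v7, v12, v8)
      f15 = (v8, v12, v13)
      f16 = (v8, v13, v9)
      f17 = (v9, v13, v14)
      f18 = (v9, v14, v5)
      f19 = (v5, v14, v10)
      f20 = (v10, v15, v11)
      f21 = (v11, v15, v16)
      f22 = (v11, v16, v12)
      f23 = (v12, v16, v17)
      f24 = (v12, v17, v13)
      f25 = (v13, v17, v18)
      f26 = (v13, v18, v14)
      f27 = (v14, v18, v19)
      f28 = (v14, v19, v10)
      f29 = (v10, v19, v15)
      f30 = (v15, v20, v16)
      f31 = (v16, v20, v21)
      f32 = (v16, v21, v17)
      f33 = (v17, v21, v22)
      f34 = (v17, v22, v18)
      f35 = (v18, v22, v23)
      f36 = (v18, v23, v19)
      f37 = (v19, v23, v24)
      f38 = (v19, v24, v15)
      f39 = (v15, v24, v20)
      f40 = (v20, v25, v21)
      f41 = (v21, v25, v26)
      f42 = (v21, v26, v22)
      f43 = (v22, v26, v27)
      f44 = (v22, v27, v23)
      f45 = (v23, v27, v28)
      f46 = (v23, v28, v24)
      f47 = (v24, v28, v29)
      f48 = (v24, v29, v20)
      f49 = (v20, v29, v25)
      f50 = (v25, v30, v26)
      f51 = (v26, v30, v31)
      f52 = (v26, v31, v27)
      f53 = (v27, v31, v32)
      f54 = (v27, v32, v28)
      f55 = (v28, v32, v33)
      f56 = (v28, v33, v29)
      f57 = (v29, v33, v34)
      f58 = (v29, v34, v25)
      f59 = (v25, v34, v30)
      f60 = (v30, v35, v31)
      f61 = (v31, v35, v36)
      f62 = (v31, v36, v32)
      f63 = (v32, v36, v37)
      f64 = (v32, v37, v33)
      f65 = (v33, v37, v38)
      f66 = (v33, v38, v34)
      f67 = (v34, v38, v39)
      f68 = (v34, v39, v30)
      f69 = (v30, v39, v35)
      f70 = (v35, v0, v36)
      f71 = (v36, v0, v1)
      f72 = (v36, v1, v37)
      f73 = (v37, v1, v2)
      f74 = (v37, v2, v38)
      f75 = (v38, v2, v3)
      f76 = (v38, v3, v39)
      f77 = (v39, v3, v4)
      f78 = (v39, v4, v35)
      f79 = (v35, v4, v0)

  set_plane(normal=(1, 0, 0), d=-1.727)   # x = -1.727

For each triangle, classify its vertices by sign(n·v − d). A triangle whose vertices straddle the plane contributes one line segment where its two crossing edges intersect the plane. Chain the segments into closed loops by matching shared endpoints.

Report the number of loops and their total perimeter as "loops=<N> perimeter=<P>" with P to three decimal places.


loops=1 perimeter=9.296

Straddling triangles (18 of 80):
  (v10,v15,v11) [+-+] → (-1.727, 2.0346, 0)–(-1.727, 1.98127, 0.0733986)  len=0.0907
  (v11,v15,v16) [+-+] → (-1.727, 1.98127, 0.0733986)–(-1.727, 1.727, 0.423386)  len=0.4326
  (v10,v19,v15) [++-] → (-1.727, 1.727, -0.423386)–(-1.727, 2.0346, 0)  len=0.5233
  (v15,v20,v16) [--+] → (-1.727, 1.43915, 0.587513)–(-1.727, 1.727, 0.423386)  len=0.3314
  (v16,v20,v21) [+--] → (-1.727, 1.43915, 0.587513)–(-1.727, 1.31866, 0.6562)  len=0.1387
  (v16,v21,v17) [+-+] → (-1.727, 1.31866, 0.6562)–(-1.727, 0.478832, 0.543199)  len=0.8474
  (v17,v21,v22) [+-+] → (-1.727, 0.478832, 0.543199)–(-1.727, 0, 0.478759)  len=0.4831
  (v19,v23,v24) [++-] → (-1.727, 0, -0.478759)–(-1.727, 1.31866, -0.6562)  len=1.3305
  (v19,v24,v15) [+--] → (-1.727, 1.31866, -0.6562)–(-1.727, 1.727, -0.423386)  len=0.4700
  (v21,v25,v26) [--+] → (-1.727, -1.727, 0.423386)–(-1.727, -1.31866, 0.6562)  len=0.4700
  (v21,v26,v22) [-++] → (-1.727, -1.31866, 0.6562)–(-1.727, 0, 0.478759)  len=1.3305
  (v23,v28,v24) [++-] → (-1.727, -0.478832, -0.543199)–(-1.727, 0, -0.478759)  len=0.4831
  (v24,v28,v29) [-++] → (-1.727, -0.478832, -0.543199)–(-1.727, -1.31866, -0.6562)  len=0.8474
  (v24,v29,v20) [-+-] → (-1.727, -1.31866, -0.6562)–(-1.727, -1.43915, -0.587513)  len=0.1387
  (v20,v29,v25) [-+-] → (-1.727, -1.43915, -0.587513)–(-1.727, -1.727, -0.423386)  len=0.3314
  (v25,v30,v26) [-++] → (-1.727, -2.0346, 0)–(-1.727, -1.727, 0.423386)  len=0.5233
  (v29,v34,v25) [++-] → (-1.727, -1.98127, -0.0733986)–(-1.727, -1.727, -0.423386)  len=0.4326
  (v25,v34,v30) [-++] → (-1.727, -1.98127, -0.0733986)–(-1.727, -2.0346, 0)  len=0.0907

Chained into 1 loop(s):
  loop 1: 18 segments, perimeter = 9.2957
Total perimeter = 9.296


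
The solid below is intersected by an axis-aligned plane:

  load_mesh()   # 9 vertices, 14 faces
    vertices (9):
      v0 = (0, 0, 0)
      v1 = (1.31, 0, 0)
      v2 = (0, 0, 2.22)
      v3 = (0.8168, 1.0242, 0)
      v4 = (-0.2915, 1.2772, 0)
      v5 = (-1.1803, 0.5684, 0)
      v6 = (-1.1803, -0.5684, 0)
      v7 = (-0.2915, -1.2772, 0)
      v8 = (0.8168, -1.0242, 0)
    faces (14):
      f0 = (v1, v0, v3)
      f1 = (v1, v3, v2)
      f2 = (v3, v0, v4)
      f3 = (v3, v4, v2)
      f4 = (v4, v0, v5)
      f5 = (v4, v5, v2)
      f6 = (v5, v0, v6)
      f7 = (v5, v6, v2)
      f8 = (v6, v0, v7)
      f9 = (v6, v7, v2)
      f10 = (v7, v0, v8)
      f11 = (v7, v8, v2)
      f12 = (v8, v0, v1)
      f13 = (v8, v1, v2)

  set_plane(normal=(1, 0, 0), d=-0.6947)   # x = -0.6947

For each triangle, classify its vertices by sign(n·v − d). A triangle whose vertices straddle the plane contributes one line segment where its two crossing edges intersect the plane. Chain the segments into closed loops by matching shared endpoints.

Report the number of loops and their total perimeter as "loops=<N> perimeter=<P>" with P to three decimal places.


loops=1 perimeter=4.789

Straddling triangles (6 of 14):
  (v4,v0,v5) [++-] → (-0.6947, 0.334548, 0)–(-0.6947, 0.955656, 0)  len=0.6211
  (v4,v5,v2) [+-+] → (-0.6947, 0.955656, 0)–(-0.6947, 0.334548, 0.913354)  len=1.1045
  (v5,v0,v6) [-+-] → (-0.6947, 0.334548, 0)–(-0.6947, -0.334548, 0)  len=0.6691
  (v5,v6,v2) [--+] → (-0.6947, -0.334548, 0.913354)–(-0.6947, 0.334548, 0.913354)  len=0.6691
  (v6,v0,v7) [-++] → (-0.6947, -0.334548, 0)–(-0.6947, -0.955656, 0)  len=0.6211
  (v6,v7,v2) [-++] → (-0.6947, -0.955656, 0)–(-0.6947, -0.334548, 0.913354)  len=1.1045

Chained into 1 loop(s):
  loop 1: 6 segments, perimeter = 4.7895
Total perimeter = 4.789


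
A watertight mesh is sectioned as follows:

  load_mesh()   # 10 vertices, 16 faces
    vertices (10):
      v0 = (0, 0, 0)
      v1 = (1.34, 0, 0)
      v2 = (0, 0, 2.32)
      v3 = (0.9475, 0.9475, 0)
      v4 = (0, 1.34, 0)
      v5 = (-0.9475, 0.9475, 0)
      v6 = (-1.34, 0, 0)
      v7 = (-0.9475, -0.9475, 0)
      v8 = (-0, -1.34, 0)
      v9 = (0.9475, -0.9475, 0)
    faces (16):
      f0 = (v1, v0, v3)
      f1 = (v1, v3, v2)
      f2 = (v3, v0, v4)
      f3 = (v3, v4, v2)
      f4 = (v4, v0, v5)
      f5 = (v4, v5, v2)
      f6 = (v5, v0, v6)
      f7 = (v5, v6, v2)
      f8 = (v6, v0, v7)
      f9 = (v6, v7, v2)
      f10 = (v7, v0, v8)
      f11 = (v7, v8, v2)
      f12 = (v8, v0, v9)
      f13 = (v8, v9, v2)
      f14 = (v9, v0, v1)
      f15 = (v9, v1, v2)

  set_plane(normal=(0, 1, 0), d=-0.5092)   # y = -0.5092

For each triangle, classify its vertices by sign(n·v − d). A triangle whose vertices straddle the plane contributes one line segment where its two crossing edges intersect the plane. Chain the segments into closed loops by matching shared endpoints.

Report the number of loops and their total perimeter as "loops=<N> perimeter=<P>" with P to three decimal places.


loops=1 perimeter=5.990

Straddling triangles (8 of 16):
  (v6,v0,v7) [++-] → (-0.5092, -0.5092, 0)–(-1.12906, -0.5092, 0)  len=0.6199
  (v6,v7,v2) [+-+] → (-1.12906, -0.5092, 0)–(-0.5092, -0.5092, 1.0732)  len=1.2394
  (v7,v0,v8) [-+-] → (-0.5092, -0.5092, 0)–(0, -0.5092, 0)  len=0.5092
  (v7,v8,v2) [--+] → (0, -0.5092, 1.4384)–(-0.5092, -0.5092, 1.0732)  len=0.6266
  (v8,v0,v9) [-+-] → (0, -0.5092, 0)–(0.5092, -0.5092, 0)  len=0.5092
  (v8,v9,v2) [--+] → (0.5092, -0.5092, 1.0732)–(0, -0.5092, 1.4384)  len=0.6266
  (v9,v0,v1) [-++] → (0.5092, -0.5092, 0)–(1.12906, -0.5092, 0)  len=0.6199
  (v9,v1,v2) [-++] → (1.12906, -0.5092, 0)–(0.5092, -0.5092, 1.0732)  len=1.2394

Chained into 1 loop(s):
  loop 1: 8 segments, perimeter = 5.9901
Total perimeter = 5.990
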